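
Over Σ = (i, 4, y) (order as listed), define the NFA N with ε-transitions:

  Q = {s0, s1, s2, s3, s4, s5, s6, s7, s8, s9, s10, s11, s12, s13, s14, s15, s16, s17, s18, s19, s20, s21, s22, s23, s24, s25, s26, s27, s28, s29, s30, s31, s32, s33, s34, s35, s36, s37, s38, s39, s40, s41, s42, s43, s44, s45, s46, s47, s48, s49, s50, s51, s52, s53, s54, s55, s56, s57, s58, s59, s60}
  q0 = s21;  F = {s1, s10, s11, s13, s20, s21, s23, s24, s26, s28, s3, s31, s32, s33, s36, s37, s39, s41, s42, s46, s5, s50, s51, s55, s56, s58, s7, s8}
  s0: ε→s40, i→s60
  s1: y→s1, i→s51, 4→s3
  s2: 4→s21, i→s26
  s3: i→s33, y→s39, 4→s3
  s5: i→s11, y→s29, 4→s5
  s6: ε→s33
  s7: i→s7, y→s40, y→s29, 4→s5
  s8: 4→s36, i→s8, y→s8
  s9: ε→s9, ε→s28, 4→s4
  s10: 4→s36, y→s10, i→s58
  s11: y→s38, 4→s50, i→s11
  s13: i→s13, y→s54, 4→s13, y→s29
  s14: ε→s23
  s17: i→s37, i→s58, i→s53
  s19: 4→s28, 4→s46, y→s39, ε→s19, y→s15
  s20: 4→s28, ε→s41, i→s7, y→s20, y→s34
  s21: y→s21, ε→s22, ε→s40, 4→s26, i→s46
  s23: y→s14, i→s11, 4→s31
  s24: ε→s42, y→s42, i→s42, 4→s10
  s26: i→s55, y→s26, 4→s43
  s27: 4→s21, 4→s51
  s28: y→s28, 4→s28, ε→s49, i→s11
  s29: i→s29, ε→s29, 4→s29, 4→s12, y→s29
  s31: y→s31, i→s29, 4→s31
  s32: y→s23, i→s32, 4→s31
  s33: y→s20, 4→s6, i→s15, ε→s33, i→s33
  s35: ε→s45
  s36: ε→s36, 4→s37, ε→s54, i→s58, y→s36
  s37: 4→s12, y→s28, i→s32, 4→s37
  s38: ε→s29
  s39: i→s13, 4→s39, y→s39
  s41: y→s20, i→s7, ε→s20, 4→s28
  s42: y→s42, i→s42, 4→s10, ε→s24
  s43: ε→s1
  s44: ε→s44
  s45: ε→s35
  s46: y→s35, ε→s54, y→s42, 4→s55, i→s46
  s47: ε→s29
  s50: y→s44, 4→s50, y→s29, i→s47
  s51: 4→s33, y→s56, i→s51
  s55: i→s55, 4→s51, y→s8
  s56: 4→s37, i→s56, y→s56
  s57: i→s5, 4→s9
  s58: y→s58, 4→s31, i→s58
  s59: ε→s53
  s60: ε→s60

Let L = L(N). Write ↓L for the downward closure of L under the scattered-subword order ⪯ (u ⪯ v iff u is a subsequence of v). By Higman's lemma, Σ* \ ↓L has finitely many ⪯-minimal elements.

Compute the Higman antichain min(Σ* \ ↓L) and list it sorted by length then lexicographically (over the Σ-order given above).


Antichain: [iy4i4i, 444yiy].

|Q|=61, |F|=28, |δ|=136 (26 ε).
min D↑ (27 st, q0=0, F={22}): 0:i→1,4→2,y→0 1:i→1,4→3,y→4 2:i→3,4→5,y→2 3:i→3,4→6,y→7 4:i→4,4→8,y→4 5:i→6,4→9,y→5 6:i→6,4→10,y→11 7:i→7,4→12,y→7 8:i→13,4→12,y→8 9:i→10,4→9,y→14 10:i→10,4→10,y→15 11:i→11,4→16,y→11 12:i→13,4→16,y→12 13:i→13,4→17,y→13 14:i→18,4→14,y→14 15:i→19,4→20,y→15 16:i→21,4→16,y→20 17:i→22,4→17,y→17 18:i→18,4→18,y→22 19:i→19,4→23,y→22 20:i→24,4→20,y→20 21:i→21,4→17,y→25 22:i→22,4→22,y→22 23:i→24,4→23,y→22 24:i→24,4→26,y→22 25:i→24,4→17,y→25 26:i→22,4→26,y→22 (ε-aug+det+¬).
'iy4i4i': run [44, 37, 30, 19, 12, 6, 3] end={s12,s29,s47} ∉↓L; 6/6 deletions ∈↓L.
'444yiy': run [44, 37, 33, 27, 21, 12, 6] end={s12,s29,s38,s40,s44,s54} — reject; 6/6 single-dels accept.
2 minimals (antichain).


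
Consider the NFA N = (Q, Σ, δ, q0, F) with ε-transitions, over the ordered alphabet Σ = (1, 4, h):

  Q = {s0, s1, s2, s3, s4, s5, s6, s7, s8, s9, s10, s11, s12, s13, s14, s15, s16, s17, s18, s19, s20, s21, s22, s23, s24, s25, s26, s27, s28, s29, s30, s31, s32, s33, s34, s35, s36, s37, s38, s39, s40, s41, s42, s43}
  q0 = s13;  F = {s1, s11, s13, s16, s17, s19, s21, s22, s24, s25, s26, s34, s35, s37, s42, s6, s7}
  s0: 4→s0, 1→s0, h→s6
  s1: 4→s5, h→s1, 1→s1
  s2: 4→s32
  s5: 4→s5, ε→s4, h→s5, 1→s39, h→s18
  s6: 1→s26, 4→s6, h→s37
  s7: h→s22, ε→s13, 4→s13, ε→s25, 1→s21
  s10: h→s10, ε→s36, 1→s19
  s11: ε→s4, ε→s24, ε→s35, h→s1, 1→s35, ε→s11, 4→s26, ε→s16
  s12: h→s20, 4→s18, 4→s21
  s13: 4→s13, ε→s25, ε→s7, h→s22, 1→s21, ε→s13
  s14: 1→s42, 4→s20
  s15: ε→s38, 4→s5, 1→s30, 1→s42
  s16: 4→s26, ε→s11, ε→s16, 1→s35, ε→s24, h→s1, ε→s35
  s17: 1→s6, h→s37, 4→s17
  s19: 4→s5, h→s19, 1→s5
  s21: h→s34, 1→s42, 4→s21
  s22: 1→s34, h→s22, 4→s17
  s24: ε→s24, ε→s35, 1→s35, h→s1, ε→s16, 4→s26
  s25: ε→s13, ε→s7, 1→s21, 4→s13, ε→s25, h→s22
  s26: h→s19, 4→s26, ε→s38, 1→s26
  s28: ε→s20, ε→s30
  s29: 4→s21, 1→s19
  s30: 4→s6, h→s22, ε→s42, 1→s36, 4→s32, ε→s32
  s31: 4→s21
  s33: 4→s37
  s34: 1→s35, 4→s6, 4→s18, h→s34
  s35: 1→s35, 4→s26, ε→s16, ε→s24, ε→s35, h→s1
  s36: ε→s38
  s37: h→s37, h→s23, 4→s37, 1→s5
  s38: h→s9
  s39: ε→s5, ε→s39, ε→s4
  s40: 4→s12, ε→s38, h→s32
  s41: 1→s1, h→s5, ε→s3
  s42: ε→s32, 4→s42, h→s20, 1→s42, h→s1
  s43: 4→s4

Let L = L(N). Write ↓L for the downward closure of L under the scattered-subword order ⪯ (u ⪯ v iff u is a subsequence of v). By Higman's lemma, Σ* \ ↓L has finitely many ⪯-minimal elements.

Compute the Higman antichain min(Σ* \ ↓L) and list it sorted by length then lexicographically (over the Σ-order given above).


min(Σ*\↓L) = [11h4, h4h1].

|Q|=44, |F|=17, |δ|=124 (38 ε).
min D↑ (13 st, q0=0, F={10}): 0:1→1,4→0,h→2 1:1→3,4→1,h→4 2:1→4,4→5,h→2 3:1→3,4→3,h→6 4:1→7,4→8,h→4 5:1→8,4→5,h→9 6:1→6,4→10,h→6 7:1→7,4→11,h→6 8:1→11,4→8,h→9 9:1→10,4→9,h→9 10:1→10,4→10,h→10 11:1→11,4→11,h→12 12:1→10,4→10,h→12 [Hopcroft].
'11h4': run [26, 21, 16, 8, 4] end={s18,s39,s4,s5} rej; 4/4 single-dels accept.
'h4h1': |S_i|=[26, 20, 12, 8, 4] end={s18,s39,s4,s5} rej; 4/4 single-dels accept.
2 minimals (antichain).


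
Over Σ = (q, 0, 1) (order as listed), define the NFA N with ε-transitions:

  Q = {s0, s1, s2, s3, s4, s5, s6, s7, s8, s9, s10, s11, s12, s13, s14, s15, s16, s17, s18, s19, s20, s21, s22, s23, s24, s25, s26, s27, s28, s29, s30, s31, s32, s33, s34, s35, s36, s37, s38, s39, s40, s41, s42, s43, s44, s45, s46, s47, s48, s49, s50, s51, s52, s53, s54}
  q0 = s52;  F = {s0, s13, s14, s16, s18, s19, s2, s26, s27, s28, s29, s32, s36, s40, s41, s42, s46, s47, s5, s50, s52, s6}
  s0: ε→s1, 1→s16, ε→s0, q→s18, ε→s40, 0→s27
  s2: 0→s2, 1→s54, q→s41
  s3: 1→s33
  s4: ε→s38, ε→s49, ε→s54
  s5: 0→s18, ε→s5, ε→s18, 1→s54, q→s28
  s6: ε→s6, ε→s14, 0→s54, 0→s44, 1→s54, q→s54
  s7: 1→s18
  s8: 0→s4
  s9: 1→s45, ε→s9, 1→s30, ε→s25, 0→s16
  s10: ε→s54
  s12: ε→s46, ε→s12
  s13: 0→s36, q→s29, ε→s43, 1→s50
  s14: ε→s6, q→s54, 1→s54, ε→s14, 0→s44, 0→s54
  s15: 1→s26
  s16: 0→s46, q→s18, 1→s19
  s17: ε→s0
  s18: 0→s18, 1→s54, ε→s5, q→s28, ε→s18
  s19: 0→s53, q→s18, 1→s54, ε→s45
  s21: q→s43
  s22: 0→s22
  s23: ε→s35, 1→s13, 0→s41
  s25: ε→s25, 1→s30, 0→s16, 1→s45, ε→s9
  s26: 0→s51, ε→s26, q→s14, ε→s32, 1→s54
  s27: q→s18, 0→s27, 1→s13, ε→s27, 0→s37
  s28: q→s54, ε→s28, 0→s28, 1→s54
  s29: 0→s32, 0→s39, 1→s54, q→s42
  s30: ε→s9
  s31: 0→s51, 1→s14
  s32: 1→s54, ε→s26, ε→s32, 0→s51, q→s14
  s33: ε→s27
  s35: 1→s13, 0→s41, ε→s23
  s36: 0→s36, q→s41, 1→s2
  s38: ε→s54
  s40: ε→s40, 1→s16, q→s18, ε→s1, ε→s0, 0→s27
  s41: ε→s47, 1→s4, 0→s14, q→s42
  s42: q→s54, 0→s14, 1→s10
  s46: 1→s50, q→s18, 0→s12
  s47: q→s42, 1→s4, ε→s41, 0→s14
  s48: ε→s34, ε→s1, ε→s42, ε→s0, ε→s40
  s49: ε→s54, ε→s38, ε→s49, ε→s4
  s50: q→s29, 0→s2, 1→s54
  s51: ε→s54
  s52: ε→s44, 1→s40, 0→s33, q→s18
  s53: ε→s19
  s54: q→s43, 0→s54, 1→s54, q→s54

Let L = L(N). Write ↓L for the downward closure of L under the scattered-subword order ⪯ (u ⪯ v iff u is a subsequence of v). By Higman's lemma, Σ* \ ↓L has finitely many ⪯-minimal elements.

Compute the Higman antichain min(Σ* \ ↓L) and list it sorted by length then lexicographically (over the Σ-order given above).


|Q|=55, |F|=22, |δ|=144 (52 ε).
min D↑ (18 st, q0=0, F={5}): 0:q→1,0→2,1→3 1:q→4,0→1,1→5 2:q→1,0→2,1→6 3:q→1,0→2,1→7 4:q→5,0→4,1→5 5:q→5,0→5,1→5 6:q→8,0→9,1→10 7:q→1,0→11,1→12 8:q→13,0→14,1→5 9:q→15,0→9,1→16 10:q→8,0→16,1→5 11:q→1,0→11,1→10 12:q→1,0→12,1→5 13:q→5,0→17,1→5 14:q→17,0→5,1→5 15:q→13,0→17,1→5 16:q→15,0→16,1→5 17:q→5,0→5,1→5.
'q1': run [37, 20, 6] end={s10,s38,s4,s43,s49,s54} — reject; 2/2 single-dels accept.
'qqq': run [37, 20, 8, 2] end={s43,s54} — reject; 3/3 del acc.
'0111': |S_i|=[37, 32, 21, 19, 6] end={s10,s38,s4,s43,s49,s54} ∉↓L; 4/4 single-dels accept.
'1111': run [37, 35, 30, 25, 6] end={s10,s38,s4,s43,s49,s54} ∉↓L; 4/4 deletions ∈↓L.
'01q00': N↓-sim [37, 32, 21, 17, 9, 4] end={s43,s44,s51,s54} rej; 5/5 single-dels accept.
'010q0q': N↓-sim [37, 32, 21, 18, 12, 5, 2] end={s43,s54} rej; 6/6 deletions ∈↓L.
6 minimals (antichain).

min(Σ*\↓L) = [q1, qqq, 0111, 1111, 01q00, 010q0q].


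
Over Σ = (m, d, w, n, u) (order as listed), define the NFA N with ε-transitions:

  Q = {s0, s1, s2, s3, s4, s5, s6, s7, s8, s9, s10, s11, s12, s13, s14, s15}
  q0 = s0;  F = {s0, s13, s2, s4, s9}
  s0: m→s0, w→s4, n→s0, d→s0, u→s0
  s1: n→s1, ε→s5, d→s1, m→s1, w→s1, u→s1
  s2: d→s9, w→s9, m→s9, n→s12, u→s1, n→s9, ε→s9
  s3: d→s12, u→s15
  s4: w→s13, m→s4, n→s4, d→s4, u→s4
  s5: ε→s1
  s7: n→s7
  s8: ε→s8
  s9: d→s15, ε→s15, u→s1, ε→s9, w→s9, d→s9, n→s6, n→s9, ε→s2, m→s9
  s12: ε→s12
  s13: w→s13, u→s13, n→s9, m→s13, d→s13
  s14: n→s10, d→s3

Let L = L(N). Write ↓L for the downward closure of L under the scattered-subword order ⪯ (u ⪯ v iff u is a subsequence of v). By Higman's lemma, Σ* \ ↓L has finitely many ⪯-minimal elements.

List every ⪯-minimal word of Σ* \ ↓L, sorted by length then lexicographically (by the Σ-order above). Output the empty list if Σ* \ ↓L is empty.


A = [wwnu].

|Q|=16, |F|=5, |δ|=46 (8 ε).
min D↑ (5 st, q0=0, F={4}): 0:m→0,d→0,w→1,n→0,u→0 1:m→1,d→1,w→2,n→1,u→1 2:m→2,d→2,w→2,n→3,u→2 3:m→3,d→3,w→3,n→3,u→4 4:m→4,d→4,w→4,n→4,u→4 [Hopcroft].
'wwnu': N↓-sim [10, 9, 8, 7, 2] end={s1,s5} rej; 4/4 deletions ∈↓L.
1 obstructions.


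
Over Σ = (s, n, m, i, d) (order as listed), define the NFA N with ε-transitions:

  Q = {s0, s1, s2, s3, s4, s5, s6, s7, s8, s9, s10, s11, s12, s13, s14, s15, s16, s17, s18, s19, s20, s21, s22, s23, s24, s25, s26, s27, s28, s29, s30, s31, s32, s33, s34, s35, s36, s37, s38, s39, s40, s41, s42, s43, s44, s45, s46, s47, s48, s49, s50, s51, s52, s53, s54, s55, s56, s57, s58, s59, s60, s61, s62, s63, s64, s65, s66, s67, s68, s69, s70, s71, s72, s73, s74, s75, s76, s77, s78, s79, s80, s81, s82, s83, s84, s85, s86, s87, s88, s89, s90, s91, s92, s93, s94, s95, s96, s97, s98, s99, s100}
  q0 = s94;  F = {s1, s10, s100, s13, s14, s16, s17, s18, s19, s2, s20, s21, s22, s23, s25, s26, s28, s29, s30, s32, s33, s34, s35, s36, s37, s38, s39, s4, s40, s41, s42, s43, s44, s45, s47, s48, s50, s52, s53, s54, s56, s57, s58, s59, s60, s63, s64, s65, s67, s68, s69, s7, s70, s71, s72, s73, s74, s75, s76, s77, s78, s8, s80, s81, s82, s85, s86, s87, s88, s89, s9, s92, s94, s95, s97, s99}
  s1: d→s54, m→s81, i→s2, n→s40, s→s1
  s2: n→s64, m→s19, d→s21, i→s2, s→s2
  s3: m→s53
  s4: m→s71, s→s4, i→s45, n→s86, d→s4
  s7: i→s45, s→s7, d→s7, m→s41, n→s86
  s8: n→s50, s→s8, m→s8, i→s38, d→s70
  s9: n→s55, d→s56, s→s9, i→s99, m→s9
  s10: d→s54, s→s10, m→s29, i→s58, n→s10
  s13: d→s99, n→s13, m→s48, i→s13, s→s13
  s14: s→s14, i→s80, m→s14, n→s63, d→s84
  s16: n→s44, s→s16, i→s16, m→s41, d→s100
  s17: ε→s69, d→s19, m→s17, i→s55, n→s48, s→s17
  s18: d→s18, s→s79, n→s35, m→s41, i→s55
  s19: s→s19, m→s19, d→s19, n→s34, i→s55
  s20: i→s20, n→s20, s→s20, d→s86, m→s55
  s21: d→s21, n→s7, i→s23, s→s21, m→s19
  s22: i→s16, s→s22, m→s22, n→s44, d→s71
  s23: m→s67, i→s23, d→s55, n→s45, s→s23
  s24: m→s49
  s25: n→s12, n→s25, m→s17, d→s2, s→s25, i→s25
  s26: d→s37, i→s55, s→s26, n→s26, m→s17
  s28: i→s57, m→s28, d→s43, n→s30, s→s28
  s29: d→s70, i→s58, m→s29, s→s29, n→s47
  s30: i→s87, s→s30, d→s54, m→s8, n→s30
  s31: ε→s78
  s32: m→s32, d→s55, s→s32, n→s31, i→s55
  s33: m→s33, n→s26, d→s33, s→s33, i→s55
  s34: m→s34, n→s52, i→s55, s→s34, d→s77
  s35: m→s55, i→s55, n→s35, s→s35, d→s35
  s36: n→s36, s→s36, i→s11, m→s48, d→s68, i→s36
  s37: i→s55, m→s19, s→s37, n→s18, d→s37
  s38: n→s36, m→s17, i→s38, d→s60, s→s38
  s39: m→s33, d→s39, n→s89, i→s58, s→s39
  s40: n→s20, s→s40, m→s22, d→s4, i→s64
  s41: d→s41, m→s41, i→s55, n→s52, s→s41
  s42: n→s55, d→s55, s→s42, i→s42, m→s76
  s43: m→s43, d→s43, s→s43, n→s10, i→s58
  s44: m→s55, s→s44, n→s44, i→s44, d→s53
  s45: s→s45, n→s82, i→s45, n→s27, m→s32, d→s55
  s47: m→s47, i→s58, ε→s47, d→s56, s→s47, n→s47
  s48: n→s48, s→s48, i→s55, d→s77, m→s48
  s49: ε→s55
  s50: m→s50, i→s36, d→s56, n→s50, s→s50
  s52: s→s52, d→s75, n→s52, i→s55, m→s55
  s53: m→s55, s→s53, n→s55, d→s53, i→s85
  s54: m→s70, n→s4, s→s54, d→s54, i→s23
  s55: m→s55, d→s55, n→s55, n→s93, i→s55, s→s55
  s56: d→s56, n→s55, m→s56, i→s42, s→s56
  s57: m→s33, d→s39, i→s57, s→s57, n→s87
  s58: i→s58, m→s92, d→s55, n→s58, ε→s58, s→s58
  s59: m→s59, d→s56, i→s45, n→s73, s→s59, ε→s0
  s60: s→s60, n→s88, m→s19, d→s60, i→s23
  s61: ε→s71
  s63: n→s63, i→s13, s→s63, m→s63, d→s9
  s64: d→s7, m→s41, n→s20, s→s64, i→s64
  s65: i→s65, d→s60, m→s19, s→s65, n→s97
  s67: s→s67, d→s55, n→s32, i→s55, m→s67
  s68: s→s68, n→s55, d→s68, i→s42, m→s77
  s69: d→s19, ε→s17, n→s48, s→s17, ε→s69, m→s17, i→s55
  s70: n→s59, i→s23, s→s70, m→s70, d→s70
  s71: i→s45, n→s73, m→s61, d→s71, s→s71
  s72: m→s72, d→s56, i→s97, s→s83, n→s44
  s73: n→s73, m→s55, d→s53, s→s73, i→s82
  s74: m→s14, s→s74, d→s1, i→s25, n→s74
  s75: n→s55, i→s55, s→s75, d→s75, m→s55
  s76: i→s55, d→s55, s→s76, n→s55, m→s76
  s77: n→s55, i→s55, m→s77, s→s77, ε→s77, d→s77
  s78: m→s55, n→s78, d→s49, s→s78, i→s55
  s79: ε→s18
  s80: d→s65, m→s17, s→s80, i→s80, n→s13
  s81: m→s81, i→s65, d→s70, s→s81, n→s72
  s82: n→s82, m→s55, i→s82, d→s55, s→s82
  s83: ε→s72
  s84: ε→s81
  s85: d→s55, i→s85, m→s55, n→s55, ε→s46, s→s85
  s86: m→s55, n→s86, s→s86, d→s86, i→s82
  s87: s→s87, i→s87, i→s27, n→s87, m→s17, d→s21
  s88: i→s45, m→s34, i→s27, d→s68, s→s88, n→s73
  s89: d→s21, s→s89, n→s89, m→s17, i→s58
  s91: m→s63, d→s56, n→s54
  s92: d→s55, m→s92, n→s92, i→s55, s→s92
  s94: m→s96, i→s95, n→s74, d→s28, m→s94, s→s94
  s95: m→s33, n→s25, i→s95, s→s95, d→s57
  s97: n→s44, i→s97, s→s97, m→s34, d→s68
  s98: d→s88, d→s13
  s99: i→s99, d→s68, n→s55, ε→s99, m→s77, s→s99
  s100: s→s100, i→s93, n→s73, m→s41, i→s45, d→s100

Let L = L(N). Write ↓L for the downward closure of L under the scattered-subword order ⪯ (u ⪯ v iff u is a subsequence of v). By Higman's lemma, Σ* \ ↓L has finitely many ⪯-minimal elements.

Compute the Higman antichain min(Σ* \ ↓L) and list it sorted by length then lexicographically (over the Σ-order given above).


min(Σ*\↓L) = [imi, ddid, nmndn, ndnnm].

|Q|=101, |F|=76, |δ|=415 (15 ε).
min D↑ (76 st, q0=0, F={19}): 0:s→0,n→1,m→0,i→2,d→3 1:s→1,n→1,m→4,i→5,d→6 2:s→2,n→5,m→7,i→2,d→8 3:s→3,n→9,m→3,i→8,d→10 4:s→4,n→11,m→4,i→12,d→13 5:s→5,n→5,m→14,i→5,d→15 6:s→6,n→16,m→13,i→15,d→17 7:s→7,n→18,m→7,i→19,d→7 8:s→8,n→20,m→7,i→8,d→21 9:s→9,n→9,m→22,i→20,d→17 10:s→10,n→23,m→10,i→24,d→10 11:s→11,n→11,m→11,i→25,d→26 12:s→12,n→25,m→14,i→12,d→27 13:s→13,n→28,m→13,i→27,d→29 14:s→14,n→30,m→14,i→19,d→31 15:s→15,n→32,m→31,i→15,d→33 16:s→16,n→34,m→35,i→32,d→36 17:s→17,n→36,m→29,i→37,d→17 18:s→18,n→18,m→14,i→19,d→38 19:s→19,n→19,m→19,i→19,d→19 20:s→20,n→20,m→14,i→20,d→33 21:s→21,n→39,m→7,i→24,d→21 22:s→22,n→40,m→22,i→41,d→29 23:s→23,n→23,m→42,i→24,d→17 24:s→24,n→24,m→43,i→24,d→19 25:s→25,n→25,m→30,i→25,d→44 26:s→26,n→19,m→26,i→44,d→45 27:s→27,n→46,m→31,i→27,d→47 28:s→28,n→48,m→28,i→46,d→45 29:s→29,n→49,m→29,i→37,d→29 30:s→30,n→30,m→30,i→19,d→50 31:s→31,n→51,m→31,i→19,d→31 32:s→32,n→34,m→52,i→32,d→53 33:s→33,n→53,m→31,i→37,d→33 34:s→34,n→34,m→19,i→34,d→54 35:s→35,n→48,m→35,i→55,d→56 36:s→36,n→54,m→56,i→57,d→36 37:s→37,n→57,m→58,i→37,d→19 38:s→38,n→59,m→31,i→19,d→38 39:s→39,n→39,m→14,i→24,d→33 40:s→40,n→40,m→40,i→60,d→45 41:s→41,n→60,m→14,i→41,d→47 42:s→42,n→61,m→42,i→24,d→29 43:s→43,n→43,m→43,i→19,d→19 44:s→44,n→19,m→50,i→44,d→62 45:s→45,n→19,m→45,i→63,d→45 46:s→46,n→48,m→51,i→46,d→62 47:s→47,n→64,m→31,i→37,d→47 48:s→48,n→48,m→19,i→48,d→65 49:s→49,n→66,m→49,i→57,d→45 50:s→50,n→19,m→50,i→19,d→50 51:s→51,n→67,m→51,i→19,d→50 52:s→52,n→67,m→52,i→19,d→52 53:s→53,n→54,m→52,i→57,d→53 54:s→54,n→54,m→19,i→68,d→54 55:s→55,n→48,m→52,i→55,d→69 56:s→56,n→66,m→56,i→57,d→56 57:s→57,n→68,m→70,i→57,d→19 58:s→58,n→70,m→58,i→19,d→19 59:s→59,n→71,m→52,i→19,d→59 60:s→60,n→60,m→30,i→60,d→62 61:s→61,n→61,m→61,i→24,d→45 62:s→62,n→19,m→50,i→63,d→62 63:s→63,n→19,m→72,i→63,d→19 64:s→64,n→66,m→51,i→57,d→62 65:s→65,n→19,m→19,i→73,d→65 66:s→66,n→66,m→19,i→68,d→65 67:s→67,n→67,m→19,i→19,d→74 68:s→68,n→68,m→19,i→68,d→19 69:s→69,n→66,m→52,i→57,d→69 70:s→70,n→75,m→70,i→19,d→19 71:s→71,n→71,m→19,i→19,d→71 72:s→72,n→19,m→72,i→19,d→19 73:s→73,n→19,m→19,i→73,d→19 74:s→74,n→19,m→19,i→19,d→74 75:s→75,n→75,m→19,i→19,d→19.
'imi': run [90, 61, 24, 2] end={s55,s93} rej; 3/3 single-dels accept.
'ddid': N↓-sim [90, 80, 55, 17, 3] end={s49,s55,s93} rej; 4/4 single-dels accept.
'nmndn': N↓-sim [90, 82, 60, 39, 14, 2] end={s55,s93} ∉↓L; 5/5 deletions ∈↓L.
'ndnnm': |S_i|=[90, 82, 58, 43, 17, 2] end={s55,s93} — reject; 5/5 del acc.
4 minimals (antichain).


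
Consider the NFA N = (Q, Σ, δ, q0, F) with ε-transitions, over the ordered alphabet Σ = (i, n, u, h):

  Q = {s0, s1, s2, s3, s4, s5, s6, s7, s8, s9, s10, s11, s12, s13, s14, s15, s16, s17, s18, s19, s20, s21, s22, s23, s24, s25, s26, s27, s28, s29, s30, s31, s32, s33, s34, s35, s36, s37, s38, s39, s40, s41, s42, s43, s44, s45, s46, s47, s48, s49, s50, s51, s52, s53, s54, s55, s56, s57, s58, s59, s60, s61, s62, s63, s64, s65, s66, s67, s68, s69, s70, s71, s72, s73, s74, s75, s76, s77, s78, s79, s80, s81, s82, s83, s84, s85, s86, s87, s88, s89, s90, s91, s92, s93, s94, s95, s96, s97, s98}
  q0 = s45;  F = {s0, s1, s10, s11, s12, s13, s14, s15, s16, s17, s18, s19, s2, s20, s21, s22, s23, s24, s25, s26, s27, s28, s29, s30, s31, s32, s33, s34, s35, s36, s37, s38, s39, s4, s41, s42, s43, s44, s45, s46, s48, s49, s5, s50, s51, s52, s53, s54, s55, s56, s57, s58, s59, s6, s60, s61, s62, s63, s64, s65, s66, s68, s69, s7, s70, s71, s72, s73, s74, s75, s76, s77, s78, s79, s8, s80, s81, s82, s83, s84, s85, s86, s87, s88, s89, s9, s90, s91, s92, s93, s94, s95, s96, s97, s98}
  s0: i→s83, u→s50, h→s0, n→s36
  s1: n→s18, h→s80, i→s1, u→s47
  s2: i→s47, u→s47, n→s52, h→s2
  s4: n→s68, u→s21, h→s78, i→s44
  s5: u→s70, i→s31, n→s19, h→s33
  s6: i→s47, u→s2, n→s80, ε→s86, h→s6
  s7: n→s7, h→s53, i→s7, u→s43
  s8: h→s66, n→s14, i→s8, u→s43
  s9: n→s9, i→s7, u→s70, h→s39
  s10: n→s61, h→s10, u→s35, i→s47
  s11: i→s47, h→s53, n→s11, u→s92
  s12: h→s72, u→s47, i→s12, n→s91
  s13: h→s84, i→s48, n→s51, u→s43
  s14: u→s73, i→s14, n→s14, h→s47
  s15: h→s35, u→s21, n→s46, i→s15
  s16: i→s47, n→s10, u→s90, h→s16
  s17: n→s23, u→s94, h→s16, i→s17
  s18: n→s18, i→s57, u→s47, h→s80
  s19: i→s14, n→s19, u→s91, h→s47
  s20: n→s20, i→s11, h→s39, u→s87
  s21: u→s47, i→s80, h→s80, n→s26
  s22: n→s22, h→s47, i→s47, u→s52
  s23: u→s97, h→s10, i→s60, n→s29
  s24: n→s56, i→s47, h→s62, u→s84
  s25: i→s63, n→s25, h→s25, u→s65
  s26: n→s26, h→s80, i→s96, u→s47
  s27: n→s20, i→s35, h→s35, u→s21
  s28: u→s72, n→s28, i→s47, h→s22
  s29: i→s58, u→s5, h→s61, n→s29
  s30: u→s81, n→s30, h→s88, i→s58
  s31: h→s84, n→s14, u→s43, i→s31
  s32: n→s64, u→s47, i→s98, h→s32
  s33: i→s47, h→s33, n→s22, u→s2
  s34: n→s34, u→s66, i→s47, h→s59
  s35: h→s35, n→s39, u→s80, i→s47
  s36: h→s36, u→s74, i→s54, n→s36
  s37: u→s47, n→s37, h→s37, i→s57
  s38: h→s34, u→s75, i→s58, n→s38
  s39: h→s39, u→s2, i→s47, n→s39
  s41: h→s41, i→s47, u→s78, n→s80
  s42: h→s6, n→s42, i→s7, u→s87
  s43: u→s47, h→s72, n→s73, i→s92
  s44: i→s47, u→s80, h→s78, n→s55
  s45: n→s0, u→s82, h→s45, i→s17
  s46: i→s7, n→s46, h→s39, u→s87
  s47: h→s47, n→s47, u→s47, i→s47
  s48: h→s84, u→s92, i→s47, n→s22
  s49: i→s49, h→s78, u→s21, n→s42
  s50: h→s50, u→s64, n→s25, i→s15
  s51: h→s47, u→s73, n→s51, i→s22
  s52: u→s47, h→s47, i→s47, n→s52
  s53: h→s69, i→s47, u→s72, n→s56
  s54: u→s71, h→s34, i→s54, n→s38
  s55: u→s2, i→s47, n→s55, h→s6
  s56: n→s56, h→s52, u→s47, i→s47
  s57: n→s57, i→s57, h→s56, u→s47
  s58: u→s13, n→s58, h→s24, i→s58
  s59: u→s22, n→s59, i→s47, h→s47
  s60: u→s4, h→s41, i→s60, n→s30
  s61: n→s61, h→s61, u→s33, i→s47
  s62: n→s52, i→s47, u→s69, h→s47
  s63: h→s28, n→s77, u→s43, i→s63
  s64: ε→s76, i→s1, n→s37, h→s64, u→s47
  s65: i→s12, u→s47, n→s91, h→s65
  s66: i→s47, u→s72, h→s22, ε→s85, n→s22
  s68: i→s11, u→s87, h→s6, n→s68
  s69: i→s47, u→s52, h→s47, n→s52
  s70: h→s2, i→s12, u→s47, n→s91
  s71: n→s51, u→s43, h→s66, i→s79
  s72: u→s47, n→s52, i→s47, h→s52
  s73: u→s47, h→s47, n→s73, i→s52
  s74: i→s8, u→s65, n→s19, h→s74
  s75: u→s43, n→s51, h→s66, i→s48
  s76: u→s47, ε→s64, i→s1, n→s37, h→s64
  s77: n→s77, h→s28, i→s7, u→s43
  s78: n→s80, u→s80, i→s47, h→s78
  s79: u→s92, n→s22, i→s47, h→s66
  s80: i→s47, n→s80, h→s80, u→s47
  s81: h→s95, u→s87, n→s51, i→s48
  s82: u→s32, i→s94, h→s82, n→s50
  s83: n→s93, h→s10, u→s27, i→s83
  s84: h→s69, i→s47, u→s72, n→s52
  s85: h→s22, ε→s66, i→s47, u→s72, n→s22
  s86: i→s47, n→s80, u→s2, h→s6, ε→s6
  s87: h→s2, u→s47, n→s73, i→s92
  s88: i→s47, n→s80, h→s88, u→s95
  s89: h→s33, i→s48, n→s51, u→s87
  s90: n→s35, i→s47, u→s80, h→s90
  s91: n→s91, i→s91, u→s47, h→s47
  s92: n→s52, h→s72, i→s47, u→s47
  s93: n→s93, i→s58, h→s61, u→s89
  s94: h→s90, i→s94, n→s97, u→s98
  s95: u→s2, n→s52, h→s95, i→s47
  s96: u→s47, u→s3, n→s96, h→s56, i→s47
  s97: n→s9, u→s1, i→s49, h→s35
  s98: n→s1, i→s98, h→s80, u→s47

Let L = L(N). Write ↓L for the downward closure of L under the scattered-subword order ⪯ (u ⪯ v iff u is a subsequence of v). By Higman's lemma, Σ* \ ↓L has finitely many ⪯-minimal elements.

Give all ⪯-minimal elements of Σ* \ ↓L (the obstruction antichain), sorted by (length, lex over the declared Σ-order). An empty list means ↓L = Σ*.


min(Σ*\↓L) = [ihi, uuu, niuii, nnunh, inihnu, nnihhh].

|Q|=99, |F|=95, |δ|=391 (6 ε).
min D↑ (93 st, q0=0, F={17}): 0:i→1,n→2,u→3,h→0 1:i→1,n→4,u→5,h→6 2:i→7,n→8,u→9,h→2 3:i→5,n→9,u→10,h→3 4:i→11,n→12,u→13,h→14 5:i→5,n→13,u→15,h→16 6:i→17,n→14,u→16,h→6 7:i→7,n→18,u→19,h→14 8:i→20,n→8,u→21,h→8 9:i→22,n→23,u→24,h→9 10:i→15,n→24,u→17,h→10 11:i→11,n→25,u→26,h→27 12:i→28,n→12,u→29,h→30 13:i→31,n→32,u→33,h→34 14:i→17,n→30,u→34,h→14 15:i→15,n→33,u→17,h→35 16:i→17,n→34,u→35,h→16 17:i→17,n→17,u→17,h→17 18:i→28,n→18,u→36,h→30 19:i→34,n→37,u→38,h→34 20:i→20,n→39,u→40,h→41 21:i→42,n→43,u→44,h→21 22:i→22,n→45,u→38,h→34 23:i→46,n→23,u→44,h→23 24:i→33,n→47,u→17,h→24 25:i→28,n→25,u→48,h→49 26:i→50,n→51,u→38,h→52 27:i→17,n→35,u→52,h→27 28:i→28,n→28,u→53,h→54 29:i→55,n→43,u→56,h→57 30:i→17,n→30,u→57,h→30 31:i→31,n→58,u→38,h→52 32:i→59,n→32,u→56,h→60 33:i→33,n→61,u→17,h→35 34:i→17,n→60,u→35,h→34 35:i→17,n→35,u→17,h→35 36:i→62,n→63,u→64,h→57 37:i→65,n→37,u→64,h→60 38:i→35,n→66,u→17,h→35 39:i→28,n→39,u→67,h→41 40:i→68,n→63,u→69,h→70 41:i→17,n→41,u→70,h→71 42:i→42,n→72,u→69,h→70 43:i→72,n→43,u→73,h→17 44:i→74,n→73,u→17,h→44 45:i→59,n→45,u→64,h→60 46:i→46,n→75,u→69,h→76 47:i→77,n→47,u→17,h→47 48:i→62,n→63,u→64,h→78 49:i→17,n→35,u→78,h→49 50:i→17,n→79,u→35,h→52 51:i→65,n→51,u→64,h→80 52:i→17,n→35,u→35,h→52 53:i→62,n→63,u→69,h→81 54:i→17,n→82,u→81,h→83 55:i→55,n→72,u→69,h→81 56:i→74,n→73,u→17,h→84 57:i→17,n→85,u→84,h→57 58:i→59,n→58,u→64,h→80 59:i→59,n→59,u→69,h→86 60:i→17,n→60,u→84,h→60 61:i→77,n→61,u→17,h→35 62:i→17,n→85,u→87,h→81 63:i→85,n→63,u→88,h→17 64:i→87,n→88,u→17,h→84 65:i→17,n→65,u→87,h→86 66:i→89,n→66,u→17,h→35 67:i→62,n→63,u→69,h→70 68:i→17,n→85,u→87,h→70 69:i→87,n→88,u→17,h→90 70:i→17,n→85,u→90,h→85 71:i→17,n→71,u→85,h→17 72:i→72,n→72,u→88,h→17 73:i→73,n→73,u→17,h→17 74:i→74,n→73,u→17,h→90 75:i→59,n→75,u→69,h→76 76:i→17,n→76,u→90,h→85 77:i→77,n→77,u→17,h→82 78:i→17,n→91,u→84,h→78 79:i→17,n→79,u→84,h→80 80:i→17,n→35,u→84,h→80 81:i→17,n→91,u→90,h→92 82:i→17,n→82,u→17,h→91 83:i→17,n→91,u→92,h→17 84:i→17,n→91,u→17,h→84 85:i→17,n→85,u→91,h→17 86:i→17,n→82,u→90,h→92 87:i→17,n→91,u→17,h→90 88:i→91,n→88,u→17,h→17 89:i→17,n→89,u→17,h→82 90:i→17,n→91,u→17,h→91 91:i→17,n→91,u→17,h→17 92:i→17,n→91,u→91,h→17 (ε-aug+det+¬).
'ihi': |S_i|=[97, 85, 30, 1] end={s47} rej; 3/3 deletions ∈↓L.
'uuu': |S_i|=[97, 75, 26, 2] end={s3,s47} — reject; 3/3 deletions ∈↓L.
'niuii': run [97, 89, 73, 42, 25, 1] end={s47} — reject; 5/5 del acc.
'nnunh': N↓-sim [97, 89, 70, 34, 8, 1] end={s47} ∉↓L; 5/5 deletions ∈↓L.
'inihnu': |S_i|=[97, 85, 72, 48, 17, 4, 1] end={s47} rej; 6/6 single-dels accept.
'nnihhh': N↓-sim [97, 89, 70, 39, 15, 6, 1] end={s47} — reject; 6/6 single-dels accept.
6 minimals (antichain).


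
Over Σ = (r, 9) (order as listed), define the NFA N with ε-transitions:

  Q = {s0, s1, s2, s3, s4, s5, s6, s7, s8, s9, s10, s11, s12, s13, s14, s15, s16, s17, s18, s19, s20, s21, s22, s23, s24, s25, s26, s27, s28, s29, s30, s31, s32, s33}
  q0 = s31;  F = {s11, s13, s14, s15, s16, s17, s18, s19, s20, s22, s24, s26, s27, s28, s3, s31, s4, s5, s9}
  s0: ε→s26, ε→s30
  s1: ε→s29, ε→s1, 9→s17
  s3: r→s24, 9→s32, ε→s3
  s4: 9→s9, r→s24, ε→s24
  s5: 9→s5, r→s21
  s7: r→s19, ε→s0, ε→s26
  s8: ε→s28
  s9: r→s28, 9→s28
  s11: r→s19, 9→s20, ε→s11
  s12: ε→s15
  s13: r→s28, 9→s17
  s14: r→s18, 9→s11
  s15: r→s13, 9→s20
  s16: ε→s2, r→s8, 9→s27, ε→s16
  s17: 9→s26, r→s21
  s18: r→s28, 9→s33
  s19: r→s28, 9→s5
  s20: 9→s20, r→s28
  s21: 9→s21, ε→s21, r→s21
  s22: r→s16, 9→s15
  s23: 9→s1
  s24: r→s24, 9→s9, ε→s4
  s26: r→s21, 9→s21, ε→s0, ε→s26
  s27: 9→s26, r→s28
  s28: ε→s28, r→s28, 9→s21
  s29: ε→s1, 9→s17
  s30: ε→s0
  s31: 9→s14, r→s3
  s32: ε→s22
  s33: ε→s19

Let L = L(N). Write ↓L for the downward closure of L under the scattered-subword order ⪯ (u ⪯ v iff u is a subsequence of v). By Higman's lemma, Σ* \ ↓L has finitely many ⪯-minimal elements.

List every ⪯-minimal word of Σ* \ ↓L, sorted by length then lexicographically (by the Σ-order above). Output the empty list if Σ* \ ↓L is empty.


A = [9rr9, rr9r9, rr999, 9r99r, 99r9r, 999r9].

|Q|=34, |F|=19, |δ|=66 (22 ε).
min D↑ (19 st, q0=0, F={15}): 0:r→1,9→2 1:r→3,9→4 2:r→5,9→6 3:r→3,9→7 4:r→8,9→9 5:r→10,9→11 6:r→11,9→12 7:r→10,9→10 8:r→10,9→13 9:r→14,9→12 10:r→10,9→15 11:r→10,9→16 12:r→10,9→12 13:r→10,9→17 14:r→10,9→18 15:r→15,9→15 16:r→15,9→16 17:r→15,9→15 18:r→15,9→17.
'9rr9': N↓-sim [26, 22, 15, 3, 1] end={s21} — reject; 4/4 single-dels accept.
'rr9r9': |S_i|=[26, 23, 14, 8, 2, 1] end={s21} — reject; 5/5 del acc.
'rr999': N↓-sim [26, 23, 14, 8, 5, 1] end={s21} rej; 5/5 del acc.
'9r99r': |S_i|=[26, 22, 15, 10, 5, 1] end={s21} rej; 5/5 single-dels accept.
'99r9r': run [26, 22, 14, 9, 6, 1] end={s21} ∉↓L; 5/5 deletions ∈↓L.
'999r9': run [26, 22, 14, 8, 2, 1] end={s21} — reject; 5/5 del acc.
6 obstructions.


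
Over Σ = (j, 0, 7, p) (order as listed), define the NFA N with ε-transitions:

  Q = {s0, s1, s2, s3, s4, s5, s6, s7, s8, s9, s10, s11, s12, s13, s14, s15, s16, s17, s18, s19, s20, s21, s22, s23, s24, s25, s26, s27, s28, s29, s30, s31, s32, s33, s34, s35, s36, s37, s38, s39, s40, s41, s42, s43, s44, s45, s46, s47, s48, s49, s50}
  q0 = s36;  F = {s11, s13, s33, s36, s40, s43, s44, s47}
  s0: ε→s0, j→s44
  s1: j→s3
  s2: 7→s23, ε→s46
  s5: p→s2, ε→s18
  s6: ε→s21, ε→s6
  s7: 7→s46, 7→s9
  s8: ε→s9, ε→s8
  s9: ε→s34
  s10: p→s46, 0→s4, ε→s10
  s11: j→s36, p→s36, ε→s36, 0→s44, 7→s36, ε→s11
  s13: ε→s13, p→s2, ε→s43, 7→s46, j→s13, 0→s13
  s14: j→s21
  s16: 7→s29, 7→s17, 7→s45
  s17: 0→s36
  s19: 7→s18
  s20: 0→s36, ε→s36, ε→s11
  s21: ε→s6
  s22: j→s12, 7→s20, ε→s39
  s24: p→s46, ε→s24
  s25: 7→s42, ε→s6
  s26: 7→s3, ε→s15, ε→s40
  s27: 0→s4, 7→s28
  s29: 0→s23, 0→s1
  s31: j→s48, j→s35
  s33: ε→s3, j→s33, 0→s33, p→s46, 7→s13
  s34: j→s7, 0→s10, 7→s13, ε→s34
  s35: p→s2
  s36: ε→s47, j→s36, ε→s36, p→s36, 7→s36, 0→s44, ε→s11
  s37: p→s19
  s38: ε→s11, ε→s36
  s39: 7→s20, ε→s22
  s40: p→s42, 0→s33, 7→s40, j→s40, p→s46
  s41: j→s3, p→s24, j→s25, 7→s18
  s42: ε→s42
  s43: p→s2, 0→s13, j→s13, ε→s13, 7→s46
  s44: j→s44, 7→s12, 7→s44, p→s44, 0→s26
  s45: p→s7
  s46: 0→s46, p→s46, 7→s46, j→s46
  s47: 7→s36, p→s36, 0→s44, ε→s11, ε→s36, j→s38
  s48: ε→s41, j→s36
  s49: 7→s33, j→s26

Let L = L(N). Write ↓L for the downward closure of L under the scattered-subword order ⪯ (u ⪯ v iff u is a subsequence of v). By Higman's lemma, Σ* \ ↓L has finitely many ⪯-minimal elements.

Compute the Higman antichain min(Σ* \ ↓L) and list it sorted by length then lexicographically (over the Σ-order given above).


A = [00p, 00077].

|Q|=51, |F|=8, |δ|=112 (34 ε).
min D↑ (6 st, q0=0, F={4}): 0:j→0,0→1,7→0,p→0 1:j→1,0→2,7→1,p→1 2:j→2,0→3,7→2,p→4 3:j→3,0→3,7→5,p→4 4:j→4,0→4,7→4,p→4 5:j→5,0→5,7→4,p→4 [Hopcroft].
'00p': run [17, 13, 11, 4] end={s2,s23,s42,s46} — reject; 3/3 del acc.
'00077': N↓-sim [17, 13, 11, 7, 5, 2] end={s23,s46} ∉↓L; 5/5 deletions ∈↓L.
2 obstructions.


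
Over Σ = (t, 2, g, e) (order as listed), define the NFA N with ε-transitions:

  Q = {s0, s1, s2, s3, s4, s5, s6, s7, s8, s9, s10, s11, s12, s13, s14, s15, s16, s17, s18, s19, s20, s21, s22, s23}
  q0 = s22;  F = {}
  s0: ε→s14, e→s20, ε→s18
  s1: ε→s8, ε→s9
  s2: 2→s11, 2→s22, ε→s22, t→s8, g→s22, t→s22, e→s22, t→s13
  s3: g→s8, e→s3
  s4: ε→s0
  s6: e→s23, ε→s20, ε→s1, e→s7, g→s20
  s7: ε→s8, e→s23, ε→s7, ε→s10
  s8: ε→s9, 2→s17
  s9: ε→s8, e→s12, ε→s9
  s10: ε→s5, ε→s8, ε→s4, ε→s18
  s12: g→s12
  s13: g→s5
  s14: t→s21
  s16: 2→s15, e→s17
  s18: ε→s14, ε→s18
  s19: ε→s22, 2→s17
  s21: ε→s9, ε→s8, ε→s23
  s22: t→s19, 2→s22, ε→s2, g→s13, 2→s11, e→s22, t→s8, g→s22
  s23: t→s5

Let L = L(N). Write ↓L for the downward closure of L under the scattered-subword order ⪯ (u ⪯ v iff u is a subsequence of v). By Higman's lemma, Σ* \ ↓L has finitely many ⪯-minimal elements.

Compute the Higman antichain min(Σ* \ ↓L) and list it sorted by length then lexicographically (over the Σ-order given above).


|Q|=24, |F|=0, |δ|=55 (25 ε).
min D↑ (1 st, q0=0, F={0}): 0:t→0,2→0,g→0,e→0.
ε ∈ L(D↑) ⇒ ↓L = ∅.

Antichain: [ε].


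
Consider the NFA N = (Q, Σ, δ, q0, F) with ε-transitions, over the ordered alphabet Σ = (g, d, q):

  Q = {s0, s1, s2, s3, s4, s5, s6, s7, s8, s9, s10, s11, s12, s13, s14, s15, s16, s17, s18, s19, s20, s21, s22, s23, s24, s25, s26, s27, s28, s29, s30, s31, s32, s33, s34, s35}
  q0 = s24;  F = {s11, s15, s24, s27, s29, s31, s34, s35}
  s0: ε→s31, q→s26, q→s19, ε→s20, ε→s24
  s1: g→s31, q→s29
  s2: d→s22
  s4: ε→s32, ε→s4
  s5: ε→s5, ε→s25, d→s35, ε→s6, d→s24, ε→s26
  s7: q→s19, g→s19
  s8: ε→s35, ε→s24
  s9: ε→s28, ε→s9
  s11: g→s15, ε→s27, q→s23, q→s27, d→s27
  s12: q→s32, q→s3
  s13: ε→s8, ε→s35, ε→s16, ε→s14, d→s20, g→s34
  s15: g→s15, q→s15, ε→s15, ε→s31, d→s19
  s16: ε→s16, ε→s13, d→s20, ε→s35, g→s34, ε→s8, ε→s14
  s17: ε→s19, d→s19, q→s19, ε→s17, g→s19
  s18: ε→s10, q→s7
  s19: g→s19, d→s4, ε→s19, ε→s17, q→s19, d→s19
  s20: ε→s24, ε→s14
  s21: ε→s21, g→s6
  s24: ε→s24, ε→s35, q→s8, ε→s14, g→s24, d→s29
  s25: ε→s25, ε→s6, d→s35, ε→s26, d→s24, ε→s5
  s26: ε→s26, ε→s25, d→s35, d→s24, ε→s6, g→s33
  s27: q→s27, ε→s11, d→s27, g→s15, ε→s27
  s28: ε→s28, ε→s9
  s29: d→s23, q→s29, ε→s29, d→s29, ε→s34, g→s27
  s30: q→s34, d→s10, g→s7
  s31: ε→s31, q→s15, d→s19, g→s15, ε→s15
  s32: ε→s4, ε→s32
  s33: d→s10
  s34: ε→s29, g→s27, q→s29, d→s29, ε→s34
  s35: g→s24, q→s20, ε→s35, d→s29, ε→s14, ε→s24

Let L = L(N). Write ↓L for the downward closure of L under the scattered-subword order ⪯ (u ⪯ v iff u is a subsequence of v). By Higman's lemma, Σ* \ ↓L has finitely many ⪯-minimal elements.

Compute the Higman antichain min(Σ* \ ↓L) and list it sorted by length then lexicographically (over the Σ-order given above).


|Q|=36, |F|=8, |δ|=117 (58 ε).
min D↑ (5 st, q0=0, F={4}): 0:g→0,d→1,q→0 1:g→2,d→1,q→1 2:g→3,d→2,q→2 3:g→3,d→4,q→3 4:g→4,d→4,q→4.
'dggd': run [16, 11, 9, 6, 4] end={s17,s19,s32,s4} rej; 4/4 deletions ∈↓L.
1 minimals (antichain).

A = [dggd].


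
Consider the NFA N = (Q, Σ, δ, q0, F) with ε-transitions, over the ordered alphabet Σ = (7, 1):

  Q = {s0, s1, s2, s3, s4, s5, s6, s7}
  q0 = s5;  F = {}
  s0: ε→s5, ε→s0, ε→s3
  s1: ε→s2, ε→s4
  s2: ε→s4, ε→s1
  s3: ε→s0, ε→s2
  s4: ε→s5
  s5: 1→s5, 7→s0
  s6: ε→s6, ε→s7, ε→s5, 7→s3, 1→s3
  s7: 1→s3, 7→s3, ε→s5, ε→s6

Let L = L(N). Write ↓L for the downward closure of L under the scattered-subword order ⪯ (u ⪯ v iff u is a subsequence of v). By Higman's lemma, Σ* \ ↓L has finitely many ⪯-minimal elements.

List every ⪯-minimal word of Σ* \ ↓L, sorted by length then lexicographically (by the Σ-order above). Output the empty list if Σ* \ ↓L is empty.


min(Σ*\↓L) = [ε].

|Q|=8, |F|=0, |δ|=21 (15 ε).
min D↑ (1 st, q0=0, F={0}): 0:7→0,1→0.
ε ∈ L(D↑) — L = ∅.


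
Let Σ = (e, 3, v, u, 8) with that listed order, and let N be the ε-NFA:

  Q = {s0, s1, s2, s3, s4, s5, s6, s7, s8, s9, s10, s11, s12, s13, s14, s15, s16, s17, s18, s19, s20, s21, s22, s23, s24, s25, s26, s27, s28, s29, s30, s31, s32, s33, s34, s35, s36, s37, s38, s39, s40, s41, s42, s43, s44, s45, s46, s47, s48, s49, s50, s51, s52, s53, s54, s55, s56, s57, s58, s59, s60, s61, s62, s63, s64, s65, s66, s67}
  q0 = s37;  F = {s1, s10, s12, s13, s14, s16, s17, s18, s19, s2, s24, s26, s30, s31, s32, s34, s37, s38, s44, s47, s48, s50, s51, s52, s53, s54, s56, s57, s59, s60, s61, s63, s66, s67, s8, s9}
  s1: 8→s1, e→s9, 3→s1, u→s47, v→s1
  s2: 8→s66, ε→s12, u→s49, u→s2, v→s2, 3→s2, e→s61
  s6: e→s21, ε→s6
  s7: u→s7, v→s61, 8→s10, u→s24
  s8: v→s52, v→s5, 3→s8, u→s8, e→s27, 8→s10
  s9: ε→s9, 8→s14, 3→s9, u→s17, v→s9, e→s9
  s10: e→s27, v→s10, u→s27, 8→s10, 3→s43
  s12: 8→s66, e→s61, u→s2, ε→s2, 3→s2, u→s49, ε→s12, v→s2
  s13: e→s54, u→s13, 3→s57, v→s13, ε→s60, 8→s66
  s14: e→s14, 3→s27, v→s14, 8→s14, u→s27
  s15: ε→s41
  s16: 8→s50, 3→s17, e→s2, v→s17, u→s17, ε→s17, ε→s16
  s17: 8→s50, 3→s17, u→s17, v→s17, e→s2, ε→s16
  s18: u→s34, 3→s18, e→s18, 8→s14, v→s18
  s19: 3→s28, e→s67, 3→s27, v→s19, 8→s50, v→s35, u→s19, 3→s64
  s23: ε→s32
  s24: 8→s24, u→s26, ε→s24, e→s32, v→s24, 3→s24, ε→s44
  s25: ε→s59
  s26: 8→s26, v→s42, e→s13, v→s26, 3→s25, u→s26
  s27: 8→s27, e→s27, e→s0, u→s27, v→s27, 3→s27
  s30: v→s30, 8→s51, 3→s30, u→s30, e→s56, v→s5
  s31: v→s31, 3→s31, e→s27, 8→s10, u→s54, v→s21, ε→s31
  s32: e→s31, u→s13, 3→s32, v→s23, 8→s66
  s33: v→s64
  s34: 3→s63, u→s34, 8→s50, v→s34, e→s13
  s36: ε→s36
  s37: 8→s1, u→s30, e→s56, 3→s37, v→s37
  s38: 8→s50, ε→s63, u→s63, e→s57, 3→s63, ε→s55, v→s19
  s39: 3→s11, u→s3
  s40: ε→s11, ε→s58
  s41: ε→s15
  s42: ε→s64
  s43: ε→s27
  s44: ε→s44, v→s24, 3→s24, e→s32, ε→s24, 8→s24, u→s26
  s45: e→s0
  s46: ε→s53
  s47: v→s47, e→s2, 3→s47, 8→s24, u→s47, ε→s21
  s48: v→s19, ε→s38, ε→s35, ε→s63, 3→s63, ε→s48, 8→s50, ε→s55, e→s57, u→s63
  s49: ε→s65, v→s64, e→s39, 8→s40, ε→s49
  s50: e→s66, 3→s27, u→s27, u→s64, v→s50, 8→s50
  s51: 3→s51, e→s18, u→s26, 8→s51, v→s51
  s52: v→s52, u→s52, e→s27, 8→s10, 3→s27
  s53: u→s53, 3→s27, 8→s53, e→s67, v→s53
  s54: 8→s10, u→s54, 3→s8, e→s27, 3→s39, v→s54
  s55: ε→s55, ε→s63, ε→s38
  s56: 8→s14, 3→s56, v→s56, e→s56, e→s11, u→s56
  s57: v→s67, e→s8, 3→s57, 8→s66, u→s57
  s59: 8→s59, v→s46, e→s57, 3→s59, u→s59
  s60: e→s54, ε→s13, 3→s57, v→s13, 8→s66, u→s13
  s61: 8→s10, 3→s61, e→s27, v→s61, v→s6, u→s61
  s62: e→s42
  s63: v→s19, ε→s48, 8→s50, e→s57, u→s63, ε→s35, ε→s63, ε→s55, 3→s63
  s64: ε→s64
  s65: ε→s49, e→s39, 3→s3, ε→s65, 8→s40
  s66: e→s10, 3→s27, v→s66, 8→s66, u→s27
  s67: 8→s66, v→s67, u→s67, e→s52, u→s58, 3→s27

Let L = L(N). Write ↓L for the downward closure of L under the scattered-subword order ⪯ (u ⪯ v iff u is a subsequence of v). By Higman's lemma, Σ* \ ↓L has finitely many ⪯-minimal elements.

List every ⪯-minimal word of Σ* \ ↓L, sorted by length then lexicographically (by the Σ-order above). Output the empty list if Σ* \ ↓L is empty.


A = [e83, e8u, 8ueee, u8u3v3].

|Q|=68, |F|=36, |δ|=261 (45 ε).
min D↑ (31 st, q0=0, F={8}): 0:e→1,3→0,v→0,u→2,8→3 1:e→1,3→1,v→1,u→1,8→4 2:e→1,3→2,v→2,u→2,8→5 3:e→6,3→3,v→3,u→7,8→3 4:e→4,3→8,v→4,u→8,8→4 5:e→9,3→5,v→5,u→10,8→5 6:e→6,3→6,v→6,u→11,8→4 7:e→12,3→7,v→7,u→7,8→13 8:e→8,3→8,v→8,u→8,8→8 9:e→9,3→9,v→9,u→14,8→4 10:e→15,3→16,v→10,u→10,8→10 11:e→12,3→11,v→11,u→11,8→17 12:e→18,3→12,v→12,u→12,8→19 13:e→20,3→13,v→13,u→10,8→13 14:e→15,3→21,v→14,u→14,8→17 15:e→22,3→23,v→15,u→15,8→19 16:e→23,3→16,v→24,u→16,8→16 17:e→19,3→8,v→17,u→8,8→17 18:e→8,3→18,v→18,u→18,8→25 19:e→25,3→8,v→19,u→8,8→19 20:e→26,3→20,v→20,u→15,8→19 21:e→23,3→21,v→27,u→21,8→17 22:e→8,3→28,v→22,u→22,8→25 23:e→28,3→23,v→29,u→23,8→19 24:e→29,3→8,v→24,u→24,8→24 25:e→8,3→8,v→25,u→8,8→25 26:e→8,3→26,v→26,u→22,8→25 27:e→29,3→8,v→27,u→27,8→17 28:e→8,3→28,v→30,u→28,8→25 29:e→30,3→8,v→29,u→29,8→19 30:e→8,3→8,v→30,u→30,8→25.
'e83': run [57, 44, 11, 3] end={s0,s27,s43} ∉↓L; 3/3 deletions ∈↓L.
'e8u': run [57, 44, 11, 3] end={s0,s27,s64} rej; 3/3 del acc.
'8ueee': run [57, 54, 49, 29, 15, 3] end={s0,s21,s27} — reject; 5/5 single-dels accept.
'u8u3v3': N↓-sim [57, 54, 43, 33, 27, 16, 5] end={s0,s27,s28,s43,s64} — reject; 6/6 del acc.
4 minimals (antichain).
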